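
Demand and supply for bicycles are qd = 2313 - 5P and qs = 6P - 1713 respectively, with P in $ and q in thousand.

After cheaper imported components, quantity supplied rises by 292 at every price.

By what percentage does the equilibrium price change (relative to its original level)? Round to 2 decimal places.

Initially, 2313 - 5P = 6P - 1713, so 4026 = 11P and P = 366, q = 483.
With the change applied: demand qd = 2313 - 5P, supply qs = 6P - 1421.
Clearing the new market: 2313 - 5P = 6P - 1421, so P = 3734/11 ≈ 339.4545 and q = 6773/11 ≈ 615.7273.
%ΔP = (339.4545 − 366) / 366 × 100 = -7.25%.

-7.25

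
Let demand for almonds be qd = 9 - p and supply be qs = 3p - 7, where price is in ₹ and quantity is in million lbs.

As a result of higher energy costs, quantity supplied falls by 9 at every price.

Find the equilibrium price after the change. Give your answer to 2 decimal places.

6.25

Initially, 9 - p = 3p - 7, so 16 = 4p and p = 4, q = 5.
After the shift, demand is qd = 9 - p and supply is qs = 3p - 16.
Equate the new curves: 9 - p = 3p - 16, giving 25 = 4p, p = 6.25, q = 2.75.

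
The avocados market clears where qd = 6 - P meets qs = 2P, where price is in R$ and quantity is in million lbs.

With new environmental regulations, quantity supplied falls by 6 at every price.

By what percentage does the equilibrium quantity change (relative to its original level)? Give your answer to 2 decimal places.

Initially, 6 - P = 2P, so 6 = 3P and P = 2, q = 4.
The shock moves the curves to qd = 6 - P and qs = 2P - 6.
Setting them equal: 6 - P = 2P - 6 → 12 = 3P, so P = 4 and q = 2.
%Δq = (2 − 4) / 4 × 100 = -50.00%.

-50.00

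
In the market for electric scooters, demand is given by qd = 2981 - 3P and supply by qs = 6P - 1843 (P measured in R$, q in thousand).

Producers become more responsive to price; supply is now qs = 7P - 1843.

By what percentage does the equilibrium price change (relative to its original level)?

-10

Initially, 2981 - 3P = 6P - 1843, so 4824 = 9P and P = 536, q = 1373.
After the shift, demand is qd = 2981 - 3P and supply is qs = 7P - 1843.
New equilibrium: 2981 - 3P = 7P - 1843 ⇒ 4824 = 10P ⇒ P = 482.4, q = 1533.8.
%ΔP = (482.4 − 536) / 536 × 100 = -10%.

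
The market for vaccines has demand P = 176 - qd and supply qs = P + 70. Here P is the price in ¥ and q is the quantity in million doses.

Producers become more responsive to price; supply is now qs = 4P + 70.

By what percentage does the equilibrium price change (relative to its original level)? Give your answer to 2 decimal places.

-60.00

Original equilibrium: 176 - P = P + 70 gives 106 = 2P, so P = 53 and q = 123.
After the shift, demand is qd = 176 - P and supply is qs = 4P + 70.
Setting them equal: 176 - P = 4P + 70 → 106 = 5P, so P = 21.2 and q = 154.8.
%ΔP = (21.2 − 53) / 53 × 100 = -60.00%.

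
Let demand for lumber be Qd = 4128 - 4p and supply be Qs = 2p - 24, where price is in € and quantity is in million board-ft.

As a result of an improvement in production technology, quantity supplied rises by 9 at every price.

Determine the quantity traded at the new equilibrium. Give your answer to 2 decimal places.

Before the shock: 4128 - 4p = 2p - 24 ⇒ 4152 = 6p ⇒ p = 692, Q = 1360.
The shock moves the curves to Qd = 4128 - 4p and Qs = 2p - 15.
Clearing the new market: 4128 - 4p = 2p - 15, so p = 690.5 and Q = 1366.

1366.00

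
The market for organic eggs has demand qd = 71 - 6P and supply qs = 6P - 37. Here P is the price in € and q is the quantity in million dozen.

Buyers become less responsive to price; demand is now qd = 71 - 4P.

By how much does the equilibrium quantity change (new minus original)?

+10.8

Original equilibrium: 71 - 6P = 6P - 37 gives 108 = 12P, so P = 9 and q = 17.
After the shift, demand is qd = 71 - 4P and supply is qs = 6P - 37.
Setting them equal: 71 - 4P = 6P - 37 → 108 = 10P, so P = 10.8 and q = 27.8.
Δq = 27.8 − 17 = +10.8.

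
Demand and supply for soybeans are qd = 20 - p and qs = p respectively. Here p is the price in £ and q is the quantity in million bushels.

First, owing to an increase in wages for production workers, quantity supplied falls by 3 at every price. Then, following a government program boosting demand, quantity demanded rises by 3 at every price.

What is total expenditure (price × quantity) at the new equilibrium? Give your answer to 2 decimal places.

Original equilibrium: 20 - p = p gives 20 = 2p, so p = 10 and q = 10.
After the shift, demand is qd = 23 - p and supply is qs = p - 3.
Equate the new curves: 23 - p = p - 3, giving 26 = 2p, p = 13, q = 10.
New expenditure = 13 × 10 = 130.00.

130.00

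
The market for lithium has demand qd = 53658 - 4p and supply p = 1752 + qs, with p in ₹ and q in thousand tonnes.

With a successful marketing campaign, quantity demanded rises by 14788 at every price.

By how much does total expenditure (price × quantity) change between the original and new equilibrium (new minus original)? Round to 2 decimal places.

Original equilibrium: 53658 - 4p = p - 1752 gives 55410 = 5p, so p = 11082 and q = 9330.
After the shift, demand is qd = 68446 - 4p and supply is qs = p - 1752.
Clearing the new market: 68446 - 4p = p - 1752, so p = 14039.6 and q = 12287.6.
Expenditure moves from 11082×9330 = 103395060 to 14039.6×12287.6 = 172512988.96; change = +69117928.96.

+69117928.96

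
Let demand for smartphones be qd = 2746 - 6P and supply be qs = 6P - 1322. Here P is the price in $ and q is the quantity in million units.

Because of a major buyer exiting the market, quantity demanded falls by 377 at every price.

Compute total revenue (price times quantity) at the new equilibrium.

Original equilibrium: 2746 - 6P = 6P - 1322 gives 4068 = 12P, so P = 339 and q = 712.
With the change applied: demand qd = 2369 - 6P, supply qs = 6P - 1322.
New equilibrium: 2369 - 6P = 6P - 1322 ⇒ 3691 = 12P ⇒ P = 3691/12 ≈ 307.5833, q = 523.5.
New expenditure = 307.5833 × 523.5 = 161019.875.

161019.875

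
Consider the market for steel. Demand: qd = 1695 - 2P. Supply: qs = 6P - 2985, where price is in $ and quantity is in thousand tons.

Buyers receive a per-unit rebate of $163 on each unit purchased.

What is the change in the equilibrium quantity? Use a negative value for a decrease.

+244.5

Original equilibrium: 1695 - 2P = 6P - 2985 gives 4680 = 8P, so P = 585 and q = 525.
Since buyers' out-of-pocket price is the market price minus the rebate, the effective demand curve becomes qd = 2021 - 2P.
Clearing the new market: 2021 - 2P = 6P - 2985, so P = 625.75 and q = 769.5.
Δq = 769.5 − 525 = +244.5.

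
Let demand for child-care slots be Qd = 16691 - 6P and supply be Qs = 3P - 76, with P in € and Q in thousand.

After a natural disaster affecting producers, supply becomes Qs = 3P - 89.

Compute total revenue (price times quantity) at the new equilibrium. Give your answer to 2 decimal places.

Before the shock: 16691 - 6P = 3P - 76 ⇒ 16767 = 9P ⇒ P = 1863, Q = 5513.
The shock moves the curves to Qd = 16691 - 6P and Qs = 3P - 89.
Equate the new curves: 16691 - 6P = 3P - 89, giving 16780 = 9P, P = 16780/9 ≈ 1864.4444, Q = 16513/3 ≈ 5504.3333.
New expenditure = 1864.4444 × 5504.3333 = 10262523.70.

10262523.70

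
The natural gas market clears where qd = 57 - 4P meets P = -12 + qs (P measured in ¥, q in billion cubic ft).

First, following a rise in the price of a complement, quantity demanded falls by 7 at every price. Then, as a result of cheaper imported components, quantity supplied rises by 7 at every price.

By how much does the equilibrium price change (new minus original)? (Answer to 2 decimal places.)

-2.80

Before the shock: 57 - 4P = P + 12 ⇒ 45 = 5P ⇒ P = 9, q = 21.
The new curves are qd = 50 - 4P (demand) and qs = P + 19 (supply).
Setting them equal: 50 - 4P = P + 19 → 31 = 5P, so P = 6.2 and q = 25.2.
ΔP = 6.2 − 9 = -2.80.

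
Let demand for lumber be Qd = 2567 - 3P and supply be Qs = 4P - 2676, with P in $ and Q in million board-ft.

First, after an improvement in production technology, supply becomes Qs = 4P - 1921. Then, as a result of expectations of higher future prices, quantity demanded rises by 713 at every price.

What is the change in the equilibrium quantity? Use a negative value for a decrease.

+731

Solve the original market: 2567 - 3P = 4P - 2676, hence P = 749 and Q = 320.
The shock moves the curves to Qd = 3280 - 3P and Qs = 4P - 1921.
New equilibrium: 3280 - 3P = 4P - 1921 ⇒ 5201 = 7P ⇒ P = 743, Q = 1051.
ΔQ = 1051 − 320 = +731.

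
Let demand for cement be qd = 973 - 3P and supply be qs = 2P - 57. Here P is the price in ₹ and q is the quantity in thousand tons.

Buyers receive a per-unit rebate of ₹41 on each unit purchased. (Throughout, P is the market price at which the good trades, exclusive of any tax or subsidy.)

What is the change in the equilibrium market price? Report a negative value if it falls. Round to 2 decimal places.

Solve the original market: 973 - 3P = 2P - 57, hence P = 206 and q = 355.
Since buyers' out-of-pocket price is the market price minus the rebate, the effective demand curve becomes qd = 1096 - 3P.
Clearing the new market: 1096 - 3P = 2P - 57, so P = 230.6 and q = 404.2.
ΔP = 230.6 − 206 = +24.60.

+24.60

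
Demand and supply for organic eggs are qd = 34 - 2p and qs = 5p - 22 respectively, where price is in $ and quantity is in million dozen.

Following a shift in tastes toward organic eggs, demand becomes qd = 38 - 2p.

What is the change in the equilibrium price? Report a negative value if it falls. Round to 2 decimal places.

+0.57

Original equilibrium: 34 - 2p = 5p - 22 gives 56 = 7p, so p = 8 and q = 18.
After the shift, demand is qd = 38 - 2p and supply is qs = 5p - 22.
New equilibrium: 38 - 2p = 5p - 22 ⇒ 60 = 7p ⇒ p = 60/7 ≈ 8.5714, q = 146/7 ≈ 20.8571.
Δp = 8.5714 − 8 = +0.57.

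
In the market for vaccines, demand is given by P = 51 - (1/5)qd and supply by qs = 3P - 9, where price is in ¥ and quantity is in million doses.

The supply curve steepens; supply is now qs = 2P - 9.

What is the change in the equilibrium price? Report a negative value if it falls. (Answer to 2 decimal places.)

Original equilibrium: 255 - 5P = 3P - 9 gives 264 = 8P, so P = 33 and q = 90.
After the shift, demand is qd = 255 - 5P and supply is qs = 2P - 9.
New equilibrium: 255 - 5P = 2P - 9 ⇒ 264 = 7P ⇒ P = 264/7 ≈ 37.7143, q = 465/7 ≈ 66.4286.
ΔP = 37.7143 − 33 = +4.71.

+4.71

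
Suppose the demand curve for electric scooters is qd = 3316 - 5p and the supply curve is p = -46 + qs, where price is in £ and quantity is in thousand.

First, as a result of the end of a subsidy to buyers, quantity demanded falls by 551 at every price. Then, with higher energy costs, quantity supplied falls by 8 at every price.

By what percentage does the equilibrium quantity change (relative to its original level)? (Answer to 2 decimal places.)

-16.67

Initially, 3316 - 5p = p + 46, so 3270 = 6p and p = 545, q = 591.
The shock moves the curves to qd = 2765 - 5p and qs = p + 38.
Equate the new curves: 2765 - 5p = p + 38, giving 2727 = 6p, p = 454.5, q = 492.5.
%Δq = (492.5 − 591) / 591 × 100 = -16.67%.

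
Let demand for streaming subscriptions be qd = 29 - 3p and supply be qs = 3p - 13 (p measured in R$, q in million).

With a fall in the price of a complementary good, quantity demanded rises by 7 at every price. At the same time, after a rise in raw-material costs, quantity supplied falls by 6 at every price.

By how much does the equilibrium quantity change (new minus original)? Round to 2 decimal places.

+0.50

Initially, 29 - 3p = 3p - 13, so 42 = 6p and p = 7, q = 8.
The new curves are qd = 36 - 3p (demand) and qs = 3p - 19 (supply).
New equilibrium: 36 - 3p = 3p - 19 ⇒ 55 = 6p ⇒ p = 55/6 ≈ 9.1667, q = 8.5.
Δq = 8.5 − 8 = +0.50.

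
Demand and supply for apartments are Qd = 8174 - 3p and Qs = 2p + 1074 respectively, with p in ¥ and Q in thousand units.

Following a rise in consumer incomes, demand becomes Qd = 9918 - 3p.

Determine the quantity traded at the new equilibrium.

4611.6

Initially, 8174 - 3p = 2p + 1074, so 7100 = 5p and p = 1420, Q = 3914.
With the change applied: demand Qd = 9918 - 3p, supply Qs = 2p + 1074.
Setting them equal: 9918 - 3p = 2p + 1074 → 8844 = 5p, so p = 1768.8 and Q = 4611.6.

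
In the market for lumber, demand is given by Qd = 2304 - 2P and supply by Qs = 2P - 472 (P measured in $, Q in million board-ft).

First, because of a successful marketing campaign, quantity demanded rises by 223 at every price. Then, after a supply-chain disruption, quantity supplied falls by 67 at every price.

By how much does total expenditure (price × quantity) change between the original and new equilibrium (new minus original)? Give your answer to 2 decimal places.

+126197.00

Original equilibrium: 2304 - 2P = 2P - 472 gives 2776 = 4P, so P = 694 and Q = 916.
The shock moves the curves to Qd = 2527 - 2P and Qs = 2P - 539.
Equate the new curves: 2527 - 2P = 2P - 539, giving 3066 = 4P, P = 766.5, Q = 994.
Expenditure moves from 694×916 = 635704 to 766.5×994 = 761901; change = +126197.00.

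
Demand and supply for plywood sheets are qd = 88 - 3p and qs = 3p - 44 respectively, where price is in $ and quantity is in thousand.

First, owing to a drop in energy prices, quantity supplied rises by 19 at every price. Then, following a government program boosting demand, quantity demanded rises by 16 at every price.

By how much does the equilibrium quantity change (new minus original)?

+17.5

Solve the original market: 88 - 3p = 3p - 44, hence p = 22 and q = 22.
The new curves are qd = 104 - 3p (demand) and qs = 3p - 25 (supply).
New equilibrium: 104 - 3p = 3p - 25 ⇒ 129 = 6p ⇒ p = 21.5, q = 39.5.
Δq = 39.5 − 22 = +17.5.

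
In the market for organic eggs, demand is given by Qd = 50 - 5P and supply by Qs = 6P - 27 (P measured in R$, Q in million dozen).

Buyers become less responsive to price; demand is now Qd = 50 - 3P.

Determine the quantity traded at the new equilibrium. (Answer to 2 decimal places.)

Original equilibrium: 50 - 5P = 6P - 27 gives 77 = 11P, so P = 7 and Q = 15.
With the change applied: demand Qd = 50 - 3P, supply Qs = 6P - 27.
New equilibrium: 50 - 3P = 6P - 27 ⇒ 77 = 9P ⇒ P = 77/9 ≈ 8.5556, Q = 73/3 ≈ 24.3333.

24.33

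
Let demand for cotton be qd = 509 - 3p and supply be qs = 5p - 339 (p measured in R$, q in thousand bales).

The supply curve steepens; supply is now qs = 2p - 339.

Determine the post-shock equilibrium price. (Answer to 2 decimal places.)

169.60

Solve the original market: 509 - 3p = 5p - 339, hence p = 106 and q = 191.
The new curves are qd = 509 - 3p (demand) and qs = 2p - 339 (supply).
New equilibrium: 509 - 3p = 2p - 339 ⇒ 848 = 5p ⇒ p = 169.6, q = 0.2.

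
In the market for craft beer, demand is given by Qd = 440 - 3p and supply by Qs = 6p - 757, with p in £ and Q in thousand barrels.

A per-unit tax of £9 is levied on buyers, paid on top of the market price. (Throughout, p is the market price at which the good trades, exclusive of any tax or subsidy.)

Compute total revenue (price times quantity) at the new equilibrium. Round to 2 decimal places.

Initially, 440 - 3p = 6p - 757, so 1197 = 9p and p = 133, Q = 41.
Since buyers pay the price plus the tax, the effective demand curve becomes Qd = 413 - 3p.
Setting them equal: 413 - 3p = 6p - 757 → 1170 = 9p, so p = 130 and Q = 23.
New expenditure = 130 × 23 = 2990.00.

2990.00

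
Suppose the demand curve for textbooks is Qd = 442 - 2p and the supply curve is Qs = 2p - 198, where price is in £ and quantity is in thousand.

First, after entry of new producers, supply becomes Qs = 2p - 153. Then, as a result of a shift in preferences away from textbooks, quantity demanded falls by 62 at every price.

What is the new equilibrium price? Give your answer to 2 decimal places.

Before the shock: 442 - 2p = 2p - 198 ⇒ 640 = 4p ⇒ p = 160, Q = 122.
The new curves are Qd = 380 - 2p (demand) and Qs = 2p - 153 (supply).
Setting them equal: 380 - 2p = 2p - 153 → 533 = 4p, so p = 133.25 and Q = 113.5.

133.25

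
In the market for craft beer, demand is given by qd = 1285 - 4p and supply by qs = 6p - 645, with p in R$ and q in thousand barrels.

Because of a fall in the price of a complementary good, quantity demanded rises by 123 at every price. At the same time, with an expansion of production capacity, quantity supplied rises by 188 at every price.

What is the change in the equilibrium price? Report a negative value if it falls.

-6.5

Before the shock: 1285 - 4p = 6p - 645 ⇒ 1930 = 10p ⇒ p = 193, q = 513.
The shock moves the curves to qd = 1408 - 4p and qs = 6p - 457.
Clearing the new market: 1408 - 4p = 6p - 457, so p = 186.5 and q = 662.
Δp = 186.5 − 193 = -6.5.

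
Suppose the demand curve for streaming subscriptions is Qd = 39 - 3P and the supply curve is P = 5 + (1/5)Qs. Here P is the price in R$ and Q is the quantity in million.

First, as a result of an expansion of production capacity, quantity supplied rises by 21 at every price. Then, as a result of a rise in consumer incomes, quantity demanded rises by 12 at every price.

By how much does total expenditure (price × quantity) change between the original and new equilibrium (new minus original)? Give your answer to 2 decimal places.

+88.83

Original equilibrium: 39 - 3P = 5P - 25 gives 64 = 8P, so P = 8 and Q = 15.
The new curves are Qd = 51 - 3P (demand) and Qs = 5P - 4 (supply).
Clearing the new market: 51 - 3P = 5P - 4, so P = 6.875 and Q = 30.375.
Expenditure moves from 8×15 = 120 to 6.875×30.375 = 208.828125; change = +88.83.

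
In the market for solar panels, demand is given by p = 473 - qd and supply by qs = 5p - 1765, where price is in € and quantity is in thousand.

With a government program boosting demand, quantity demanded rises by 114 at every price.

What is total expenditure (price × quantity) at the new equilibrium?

Solve the original market: 473 - p = 5p - 1765, hence p = 373 and q = 100.
With the change applied: demand qd = 587 - p, supply qs = 5p - 1765.
Setting them equal: 587 - p = 5p - 1765 → 2352 = 6p, so p = 392 and q = 195.
New expenditure = 392 × 195 = 76440.

76440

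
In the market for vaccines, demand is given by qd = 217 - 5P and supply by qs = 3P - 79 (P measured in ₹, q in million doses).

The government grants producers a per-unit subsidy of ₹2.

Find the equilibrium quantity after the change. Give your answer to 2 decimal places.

35.75

Before the shock: 217 - 5P = 3P - 79 ⇒ 296 = 8P ⇒ P = 37, q = 32.
Since sellers receive the price plus the subsidy, the effective supply curve becomes qs = 3P - 73.
Equate the new curves: 217 - 5P = 3P - 73, giving 290 = 8P, P = 36.25, q = 35.75.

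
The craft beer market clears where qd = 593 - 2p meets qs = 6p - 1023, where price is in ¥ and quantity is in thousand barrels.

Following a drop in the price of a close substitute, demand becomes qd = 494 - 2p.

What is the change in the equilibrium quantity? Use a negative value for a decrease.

-74.25

Solve the original market: 593 - 2p = 6p - 1023, hence p = 202 and q = 189.
With the change applied: demand qd = 494 - 2p, supply qs = 6p - 1023.
Setting them equal: 494 - 2p = 6p - 1023 → 1517 = 8p, so p = 189.625 and q = 114.75.
Δq = 114.75 − 189 = -74.25.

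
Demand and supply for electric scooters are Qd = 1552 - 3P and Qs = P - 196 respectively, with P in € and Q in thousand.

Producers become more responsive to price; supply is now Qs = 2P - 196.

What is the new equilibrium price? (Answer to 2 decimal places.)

Original equilibrium: 1552 - 3P = P - 196 gives 1748 = 4P, so P = 437 and Q = 241.
The shock moves the curves to Qd = 1552 - 3P and Qs = 2P - 196.
Clearing the new market: 1552 - 3P = 2P - 196, so P = 349.6 and Q = 503.2.

349.60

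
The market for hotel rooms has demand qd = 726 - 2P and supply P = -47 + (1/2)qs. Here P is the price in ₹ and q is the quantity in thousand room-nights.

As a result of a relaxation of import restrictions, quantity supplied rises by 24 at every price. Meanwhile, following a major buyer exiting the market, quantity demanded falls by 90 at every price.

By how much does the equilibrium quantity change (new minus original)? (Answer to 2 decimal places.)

-33.00

Solve the original market: 726 - 2P = 2P + 94, hence P = 158 and q = 410.
After the shift, demand is qd = 636 - 2P and supply is qs = 2P + 118.
Equate the new curves: 636 - 2P = 2P + 118, giving 518 = 4P, P = 129.5, q = 377.
Δq = 377 − 410 = -33.00.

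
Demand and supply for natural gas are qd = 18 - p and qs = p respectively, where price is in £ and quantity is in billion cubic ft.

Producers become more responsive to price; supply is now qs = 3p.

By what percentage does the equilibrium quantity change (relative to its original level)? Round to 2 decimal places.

+50.00

Solve the original market: 18 - p = p, hence p = 9 and q = 9.
After the shift, demand is qd = 18 - p and supply is qs = 3p.
New equilibrium: 18 - p = 3p ⇒ 18 = 4p ⇒ p = 4.5, q = 13.5.
%Δq = (13.5 − 9) / 9 × 100 = +50.00%.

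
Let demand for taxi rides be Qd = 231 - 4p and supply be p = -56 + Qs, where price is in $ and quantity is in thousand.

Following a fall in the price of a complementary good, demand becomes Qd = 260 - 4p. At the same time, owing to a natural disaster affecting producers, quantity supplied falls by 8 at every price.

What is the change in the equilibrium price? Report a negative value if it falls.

Before the shock: 231 - 4p = p + 56 ⇒ 175 = 5p ⇒ p = 35, Q = 91.
After the shift, demand is Qd = 260 - 4p and supply is Qs = p + 48.
Setting them equal: 260 - 4p = p + 48 → 212 = 5p, so p = 42.4 and Q = 90.4.
Δp = 42.4 − 35 = +7.4.

+7.4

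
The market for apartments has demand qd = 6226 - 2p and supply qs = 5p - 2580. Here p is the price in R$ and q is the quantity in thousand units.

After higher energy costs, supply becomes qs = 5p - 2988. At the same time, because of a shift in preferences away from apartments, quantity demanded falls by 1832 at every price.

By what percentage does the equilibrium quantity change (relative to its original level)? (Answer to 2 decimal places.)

Before the shock: 6226 - 2p = 5p - 2580 ⇒ 8806 = 7p ⇒ p = 1258, q = 3710.
After the shift, demand is qd = 4394 - 2p and supply is qs = 5p - 2988.
New equilibrium: 4394 - 2p = 5p - 2988 ⇒ 7382 = 7p ⇒ p = 7382/7 ≈ 1054.5714, q = 15994/7 ≈ 2284.8571.
%Δq = (2284.8571 − 3710) / 3710 × 100 = -38.41%.

-38.41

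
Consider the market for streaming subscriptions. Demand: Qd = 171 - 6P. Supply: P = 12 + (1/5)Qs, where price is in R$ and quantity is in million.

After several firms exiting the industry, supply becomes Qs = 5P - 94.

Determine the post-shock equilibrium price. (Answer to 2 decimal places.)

24.09

Original equilibrium: 171 - 6P = 5P - 60 gives 231 = 11P, so P = 21 and Q = 45.
After the shift, demand is Qd = 171 - 6P and supply is Qs = 5P - 94.
Setting them equal: 171 - 6P = 5P - 94 → 265 = 11P, so P = 265/11 ≈ 24.0909 and Q = 291/11 ≈ 26.4545.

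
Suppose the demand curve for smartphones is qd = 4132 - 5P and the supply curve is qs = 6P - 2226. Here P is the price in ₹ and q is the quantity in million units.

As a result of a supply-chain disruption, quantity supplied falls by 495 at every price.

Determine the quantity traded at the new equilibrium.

Original equilibrium: 4132 - 5P = 6P - 2226 gives 6358 = 11P, so P = 578 and q = 1242.
The new curves are qd = 4132 - 5P (demand) and qs = 6P - 2721 (supply).
Setting them equal: 4132 - 5P = 6P - 2721 → 6853 = 11P, so P = 623 and q = 1017.

1017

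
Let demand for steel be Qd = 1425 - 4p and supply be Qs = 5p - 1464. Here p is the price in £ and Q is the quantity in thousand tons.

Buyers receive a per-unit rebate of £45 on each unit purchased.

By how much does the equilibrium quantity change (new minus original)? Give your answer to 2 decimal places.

Original equilibrium: 1425 - 4p = 5p - 1464 gives 2889 = 9p, so p = 321 and Q = 141.
Since buyers' out-of-pocket price is the market price minus the rebate, the effective demand curve becomes Qd = 1605 - 4p.
Setting them equal: 1605 - 4p = 5p - 1464 → 3069 = 9p, so p = 341 and Q = 241.
ΔQ = 241 − 141 = +100.00.

+100.00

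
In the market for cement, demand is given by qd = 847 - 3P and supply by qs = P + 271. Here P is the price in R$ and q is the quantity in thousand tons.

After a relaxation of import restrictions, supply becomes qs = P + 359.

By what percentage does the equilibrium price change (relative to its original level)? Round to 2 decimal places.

Original equilibrium: 847 - 3P = P + 271 gives 576 = 4P, so P = 144 and q = 415.
After the shift, demand is qd = 847 - 3P and supply is qs = P + 359.
New equilibrium: 847 - 3P = P + 359 ⇒ 488 = 4P ⇒ P = 122, q = 481.
%ΔP = (122 − 144) / 144 × 100 = -15.28%.

-15.28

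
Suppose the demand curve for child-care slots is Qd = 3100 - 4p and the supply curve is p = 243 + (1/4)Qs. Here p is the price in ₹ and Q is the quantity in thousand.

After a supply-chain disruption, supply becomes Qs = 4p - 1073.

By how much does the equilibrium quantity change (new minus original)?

-50.5

Original equilibrium: 3100 - 4p = 4p - 972 gives 4072 = 8p, so p = 509 and Q = 1064.
The shock moves the curves to Qd = 3100 - 4p and Qs = 4p - 1073.
Equate the new curves: 3100 - 4p = 4p - 1073, giving 4173 = 8p, p = 521.625, Q = 1013.5.
ΔQ = 1013.5 − 1064 = -50.5.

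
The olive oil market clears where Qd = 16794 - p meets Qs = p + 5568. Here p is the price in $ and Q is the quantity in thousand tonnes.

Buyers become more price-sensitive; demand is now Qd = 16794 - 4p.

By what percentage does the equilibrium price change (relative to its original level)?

Original equilibrium: 16794 - p = p + 5568 gives 11226 = 2p, so p = 5613 and Q = 11181.
With the change applied: demand Qd = 16794 - 4p, supply Qs = p + 5568.
Clearing the new market: 16794 - 4p = p + 5568, so p = 2245.2 and Q = 7813.2.
%Δp = (2245.2 − 5613) / 5613 × 100 = -60%.

-60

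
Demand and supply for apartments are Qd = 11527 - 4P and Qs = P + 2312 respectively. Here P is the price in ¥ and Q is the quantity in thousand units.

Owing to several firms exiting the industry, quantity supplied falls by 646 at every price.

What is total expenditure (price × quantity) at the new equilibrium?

Before the shock: 11527 - 4P = P + 2312 ⇒ 9215 = 5P ⇒ P = 1843, Q = 4155.
The new curves are Qd = 11527 - 4P (demand) and Qs = P + 1666 (supply).
Clearing the new market: 11527 - 4P = P + 1666, so P = 1972.2 and Q = 3638.2.
New expenditure = 1972.2 × 3638.2 = 7175258.04.

7175258.04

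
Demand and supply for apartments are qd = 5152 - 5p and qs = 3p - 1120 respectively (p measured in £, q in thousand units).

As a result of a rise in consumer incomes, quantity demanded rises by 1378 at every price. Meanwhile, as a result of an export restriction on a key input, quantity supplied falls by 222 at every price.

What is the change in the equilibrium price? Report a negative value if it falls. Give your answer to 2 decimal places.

+200.00

Before the shock: 5152 - 5p = 3p - 1120 ⇒ 6272 = 8p ⇒ p = 784, q = 1232.
The shock moves the curves to qd = 6530 - 5p and qs = 3p - 1342.
Clearing the new market: 6530 - 5p = 3p - 1342, so p = 984 and q = 1610.
Δp = 984 − 784 = +200.00.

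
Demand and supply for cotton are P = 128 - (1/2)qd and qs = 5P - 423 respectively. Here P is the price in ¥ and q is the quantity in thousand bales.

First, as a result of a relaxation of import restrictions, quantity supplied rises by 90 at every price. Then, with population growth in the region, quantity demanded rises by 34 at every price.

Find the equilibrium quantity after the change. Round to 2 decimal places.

112.00

Initially, 256 - 2P = 5P - 423, so 679 = 7P and P = 97, q = 62.
The new curves are qd = 290 - 2P (demand) and qs = 5P - 333 (supply).
Setting them equal: 290 - 2P = 5P - 333 → 623 = 7P, so P = 89 and q = 112.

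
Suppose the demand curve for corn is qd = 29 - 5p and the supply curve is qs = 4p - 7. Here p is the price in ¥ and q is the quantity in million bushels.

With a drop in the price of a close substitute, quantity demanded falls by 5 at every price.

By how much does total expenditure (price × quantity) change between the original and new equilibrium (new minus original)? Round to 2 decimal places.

Initially, 29 - 5p = 4p - 7, so 36 = 9p and p = 4, q = 9.
With the change applied: demand qd = 24 - 5p, supply qs = 4p - 7.
New equilibrium: 24 - 5p = 4p - 7 ⇒ 31 = 9p ⇒ p = 31/9 ≈ 3.4444, q = 61/9 ≈ 6.7778.
Expenditure moves from 4×9 = 36 to 3.4444×6.7778 = 23.3457; change = -12.65.

-12.65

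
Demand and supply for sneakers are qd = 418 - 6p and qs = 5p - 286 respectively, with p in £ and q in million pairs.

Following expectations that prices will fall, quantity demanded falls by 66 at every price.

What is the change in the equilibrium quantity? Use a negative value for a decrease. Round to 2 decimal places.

-30.00

Original equilibrium: 418 - 6p = 5p - 286 gives 704 = 11p, so p = 64 and q = 34.
The shock moves the curves to qd = 352 - 6p and qs = 5p - 286.
Equate the new curves: 352 - 6p = 5p - 286, giving 638 = 11p, p = 58, q = 4.
Δq = 4 − 34 = -30.00.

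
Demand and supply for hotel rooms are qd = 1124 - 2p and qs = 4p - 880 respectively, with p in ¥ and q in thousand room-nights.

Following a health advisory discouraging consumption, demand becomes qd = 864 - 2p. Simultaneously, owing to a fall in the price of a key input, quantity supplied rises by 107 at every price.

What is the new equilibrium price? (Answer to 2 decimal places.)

Initially, 1124 - 2p = 4p - 880, so 2004 = 6p and p = 334, q = 456.
The new curves are qd = 864 - 2p (demand) and qs = 4p - 773 (supply).
New equilibrium: 864 - 2p = 4p - 773 ⇒ 1637 = 6p ⇒ p = 1637/6 ≈ 272.8333, q = 955/3 ≈ 318.3333.

272.83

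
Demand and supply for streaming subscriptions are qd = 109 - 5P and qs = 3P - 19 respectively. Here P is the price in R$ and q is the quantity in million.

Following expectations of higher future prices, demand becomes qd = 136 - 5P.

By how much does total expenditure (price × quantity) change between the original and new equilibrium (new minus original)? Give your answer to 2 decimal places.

+294.05

Original equilibrium: 109 - 5P = 3P - 19 gives 128 = 8P, so P = 16 and q = 29.
The shock moves the curves to qd = 136 - 5P and qs = 3P - 19.
Equate the new curves: 136 - 5P = 3P - 19, giving 155 = 8P, P = 19.375, q = 39.125.
Expenditure moves from 16×29 = 464 to 19.375×39.125 = 758.046875; change = +294.05.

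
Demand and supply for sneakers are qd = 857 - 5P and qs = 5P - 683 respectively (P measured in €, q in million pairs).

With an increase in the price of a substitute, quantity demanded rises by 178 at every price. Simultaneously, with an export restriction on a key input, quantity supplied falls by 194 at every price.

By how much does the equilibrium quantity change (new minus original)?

Original equilibrium: 857 - 5P = 5P - 683 gives 1540 = 10P, so P = 154 and q = 87.
With the change applied: demand qd = 1035 - 5P, supply qs = 5P - 877.
Clearing the new market: 1035 - 5P = 5P - 877, so P = 191.2 and q = 79.
Δq = 79 − 87 = -8.

-8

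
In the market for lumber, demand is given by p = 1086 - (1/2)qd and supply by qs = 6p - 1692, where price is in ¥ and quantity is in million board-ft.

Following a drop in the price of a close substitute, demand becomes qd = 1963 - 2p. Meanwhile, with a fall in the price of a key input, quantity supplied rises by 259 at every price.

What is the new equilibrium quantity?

1114

Initially, 2172 - 2p = 6p - 1692, so 3864 = 8p and p = 483, q = 1206.
The shock moves the curves to qd = 1963 - 2p and qs = 6p - 1433.
Clearing the new market: 1963 - 2p = 6p - 1433, so p = 424.5 and q = 1114.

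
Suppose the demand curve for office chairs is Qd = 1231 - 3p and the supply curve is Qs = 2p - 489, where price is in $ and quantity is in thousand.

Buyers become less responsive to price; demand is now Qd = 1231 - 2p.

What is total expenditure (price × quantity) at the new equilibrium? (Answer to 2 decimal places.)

159530.00

Before the shock: 1231 - 3p = 2p - 489 ⇒ 1720 = 5p ⇒ p = 344, Q = 199.
With the change applied: demand Qd = 1231 - 2p, supply Qs = 2p - 489.
Clearing the new market: 1231 - 2p = 2p - 489, so p = 430 and Q = 371.
New expenditure = 430 × 371 = 159530.00.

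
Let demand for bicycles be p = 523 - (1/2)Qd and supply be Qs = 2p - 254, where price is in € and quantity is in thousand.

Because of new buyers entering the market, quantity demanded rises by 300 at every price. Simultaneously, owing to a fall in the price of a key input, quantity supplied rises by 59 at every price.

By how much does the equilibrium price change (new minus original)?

Original equilibrium: 1046 - 2p = 2p - 254 gives 1300 = 4p, so p = 325 and Q = 396.
The shock moves the curves to Qd = 1346 - 2p and Qs = 2p - 195.
Setting them equal: 1346 - 2p = 2p - 195 → 1541 = 4p, so p = 385.25 and Q = 575.5.
Δp = 385.25 − 325 = +60.25.

+60.25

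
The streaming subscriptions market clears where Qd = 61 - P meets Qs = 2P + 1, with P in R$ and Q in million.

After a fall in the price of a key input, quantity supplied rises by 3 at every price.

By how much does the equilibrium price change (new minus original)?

Initially, 61 - P = 2P + 1, so 60 = 3P and P = 20, Q = 41.
With the change applied: demand Qd = 61 - P, supply Qs = 2P + 4.
Setting them equal: 61 - P = 2P + 4 → 57 = 3P, so P = 19 and Q = 42.
ΔP = 19 − 20 = -1.

-1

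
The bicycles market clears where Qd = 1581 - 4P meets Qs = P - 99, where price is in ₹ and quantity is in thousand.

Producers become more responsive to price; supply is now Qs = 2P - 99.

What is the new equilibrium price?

280

Original equilibrium: 1581 - 4P = P - 99 gives 1680 = 5P, so P = 336 and Q = 237.
With the change applied: demand Qd = 1581 - 4P, supply Qs = 2P - 99.
New equilibrium: 1581 - 4P = 2P - 99 ⇒ 1680 = 6P ⇒ P = 280, Q = 461.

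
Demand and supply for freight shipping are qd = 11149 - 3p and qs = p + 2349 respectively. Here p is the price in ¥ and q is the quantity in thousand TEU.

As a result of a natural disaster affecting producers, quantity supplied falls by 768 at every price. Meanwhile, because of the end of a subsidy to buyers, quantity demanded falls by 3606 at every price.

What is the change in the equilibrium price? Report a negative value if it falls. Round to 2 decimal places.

-709.50

Solve the original market: 11149 - 3p = p + 2349, hence p = 2200 and q = 4549.
With the change applied: demand qd = 7543 - 3p, supply qs = p + 1581.
Setting them equal: 7543 - 3p = p + 1581 → 5962 = 4p, so p = 1490.5 and q = 3071.5.
Δp = 1490.5 − 2200 = -709.50.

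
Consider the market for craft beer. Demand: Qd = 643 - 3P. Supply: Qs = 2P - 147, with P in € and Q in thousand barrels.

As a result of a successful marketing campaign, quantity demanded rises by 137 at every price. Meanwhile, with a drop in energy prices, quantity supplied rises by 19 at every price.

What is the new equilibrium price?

Initially, 643 - 3P = 2P - 147, so 790 = 5P and P = 158, Q = 169.
After the shift, demand is Qd = 780 - 3P and supply is Qs = 2P - 128.
Equate the new curves: 780 - 3P = 2P - 128, giving 908 = 5P, P = 181.6, Q = 235.2.

181.6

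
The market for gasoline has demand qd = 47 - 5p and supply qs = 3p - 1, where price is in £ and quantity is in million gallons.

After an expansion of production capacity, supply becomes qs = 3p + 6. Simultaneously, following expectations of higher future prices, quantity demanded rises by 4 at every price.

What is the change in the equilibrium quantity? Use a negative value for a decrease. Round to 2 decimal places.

Solve the original market: 47 - 5p = 3p - 1, hence p = 6 and q = 17.
The new curves are qd = 51 - 5p (demand) and qs = 3p + 6 (supply).
Equate the new curves: 51 - 5p = 3p + 6, giving 45 = 8p, p = 5.625, q = 22.875.
Δq = 22.875 − 17 = +5.88.

+5.88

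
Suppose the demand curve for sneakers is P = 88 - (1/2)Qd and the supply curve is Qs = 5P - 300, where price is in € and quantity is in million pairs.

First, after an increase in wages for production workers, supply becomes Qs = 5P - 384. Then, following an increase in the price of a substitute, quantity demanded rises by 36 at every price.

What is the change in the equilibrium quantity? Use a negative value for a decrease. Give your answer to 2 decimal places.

+1.71

Original equilibrium: 176 - 2P = 5P - 300 gives 476 = 7P, so P = 68 and Q = 40.
With the change applied: demand Qd = 212 - 2P, supply Qs = 5P - 384.
Equate the new curves: 212 - 2P = 5P - 384, giving 596 = 7P, P = 596/7 ≈ 85.1429, Q = 292/7 ≈ 41.7143.
ΔQ = 41.7143 − 40 = +1.71.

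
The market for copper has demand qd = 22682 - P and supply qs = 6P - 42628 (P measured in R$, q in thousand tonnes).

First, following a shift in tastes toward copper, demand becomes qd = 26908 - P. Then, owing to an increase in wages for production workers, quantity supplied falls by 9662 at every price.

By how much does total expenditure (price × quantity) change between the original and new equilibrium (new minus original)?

Before the shock: 22682 - P = 6P - 42628 ⇒ 65310 = 7P ⇒ P = 9330, q = 13352.
With the change applied: demand qd = 26908 - P, supply qs = 6P - 52290.
Equate the new curves: 26908 - P = 6P - 52290, giving 79198 = 7P, P = 11314, q = 15594.
Expenditure moves from 9330×13352 = 124574160 to 11314×15594 = 176430516; change = +51856356.

+51856356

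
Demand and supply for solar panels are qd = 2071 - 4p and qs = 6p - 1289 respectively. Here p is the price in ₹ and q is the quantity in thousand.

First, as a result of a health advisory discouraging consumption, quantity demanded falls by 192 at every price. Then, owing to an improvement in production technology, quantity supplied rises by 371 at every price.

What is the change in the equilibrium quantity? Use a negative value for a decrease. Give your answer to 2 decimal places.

+33.20

Original equilibrium: 2071 - 4p = 6p - 1289 gives 3360 = 10p, so p = 336 and q = 727.
The new curves are qd = 1879 - 4p (demand) and qs = 6p - 918 (supply).
Equate the new curves: 1879 - 4p = 6p - 918, giving 2797 = 10p, p = 279.7, q = 760.2.
Δq = 760.2 − 727 = +33.20.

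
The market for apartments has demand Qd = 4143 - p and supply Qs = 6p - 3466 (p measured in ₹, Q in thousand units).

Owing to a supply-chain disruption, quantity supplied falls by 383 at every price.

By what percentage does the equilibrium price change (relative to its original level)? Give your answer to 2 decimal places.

Initially, 4143 - p = 6p - 3466, so 7609 = 7p and p = 1087, Q = 3056.
The new curves are Qd = 4143 - p (demand) and Qs = 6p - 3849 (supply).
Setting them equal: 4143 - p = 6p - 3849 → 7992 = 7p, so p = 7992/7 ≈ 1141.7143 and Q = 21009/7 ≈ 3001.2857.
%Δp = (1141.7143 − 1087) / 1087 × 100 = +5.03%.

+5.03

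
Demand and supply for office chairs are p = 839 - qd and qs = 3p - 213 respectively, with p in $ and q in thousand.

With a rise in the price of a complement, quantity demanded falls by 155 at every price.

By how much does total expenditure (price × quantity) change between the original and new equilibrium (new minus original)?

-48389.0625

Solve the original market: 839 - p = 3p - 213, hence p = 263 and q = 576.
After the shift, demand is qd = 684 - p and supply is qs = 3p - 213.
Equate the new curves: 684 - p = 3p - 213, giving 897 = 4p, p = 224.25, q = 459.75.
Expenditure moves from 263×576 = 151488 to 224.25×459.75 = 103098.9375; change = -48389.0625.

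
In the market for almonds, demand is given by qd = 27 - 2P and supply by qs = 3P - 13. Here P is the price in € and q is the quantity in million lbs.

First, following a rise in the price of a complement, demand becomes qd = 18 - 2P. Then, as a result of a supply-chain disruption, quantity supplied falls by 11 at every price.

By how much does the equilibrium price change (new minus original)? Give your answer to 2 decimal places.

+0.40

Solve the original market: 27 - 2P = 3P - 13, hence P = 8 and q = 11.
The new curves are qd = 18 - 2P (demand) and qs = 3P - 24 (supply).
Equate the new curves: 18 - 2P = 3P - 24, giving 42 = 5P, P = 8.4, q = 1.2.
ΔP = 8.4 − 8 = +0.40.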